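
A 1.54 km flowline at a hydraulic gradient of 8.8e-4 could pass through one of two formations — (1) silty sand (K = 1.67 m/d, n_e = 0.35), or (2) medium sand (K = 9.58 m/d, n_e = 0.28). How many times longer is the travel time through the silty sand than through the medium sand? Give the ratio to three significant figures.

Unit 1 (silty sand): v = 1.67×8.8e-4/0.35 = 0.004199 m/d, t = 1540/0.004199 = 366800 d
Unit 2 (medium sand): v = 9.58×8.8e-4/0.28 = 0.03011 m/d, t = 1540/0.03011 = 51150 d
t(silty sand) / t(medium sand) = 366800/51150 = 7.17

7.17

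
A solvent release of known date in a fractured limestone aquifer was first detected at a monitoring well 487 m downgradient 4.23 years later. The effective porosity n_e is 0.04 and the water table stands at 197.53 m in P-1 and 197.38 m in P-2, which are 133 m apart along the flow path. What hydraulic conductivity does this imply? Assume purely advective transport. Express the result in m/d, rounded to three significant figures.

11.2 m/d

Hydraulic gradient i = (197.53 − 197.38) / 133 = 0.15 / 133 = 0.001128
t = 4.23 years = 1544 d
v = L / t = 487 / 1544 = 0.3154 m/d
K = v · n / i = 0.3154 × 0.04 / 0.001128 = 11.2 m/d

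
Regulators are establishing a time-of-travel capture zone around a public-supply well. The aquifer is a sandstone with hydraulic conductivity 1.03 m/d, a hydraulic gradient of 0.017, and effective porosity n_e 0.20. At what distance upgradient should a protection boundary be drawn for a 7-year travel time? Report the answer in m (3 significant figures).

Specific discharge q = 1.03 × 0.017 = 0.01751 m/d
Seepage velocity v = q / n = 0.01751 / 0.20 = 0.08755 m/d
T = 7 yr × 365 = 2555 d
L = v × T = 0.08755 × 2555 = 223.7 m

224 m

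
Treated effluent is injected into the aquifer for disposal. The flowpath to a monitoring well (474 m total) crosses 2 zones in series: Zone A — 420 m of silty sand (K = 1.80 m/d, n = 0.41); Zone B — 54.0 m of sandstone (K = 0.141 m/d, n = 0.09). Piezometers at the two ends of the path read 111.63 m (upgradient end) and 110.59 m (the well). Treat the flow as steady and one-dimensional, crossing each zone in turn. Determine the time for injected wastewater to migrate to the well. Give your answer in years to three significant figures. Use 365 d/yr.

Total head drop ΔH = 111.63 − 110.59 = 1.04 m
Steady 1-D flow in series ⇒ the Darcy flux q is identical in every zone and the zone head losses add (resistances L/K in series).
Σ(L/K) = 420/1.80 + 54.0/0.141 = 233.3 + 383.0 = 616.3 d
q = ΔH / Σ(L/K) = 1.04 / 616.3 = 0.001687 m/d (same in every zone)
Zone A: v = q/n = 0.001687/0.41 = 0.004116 m/d → t_A = 420/0.004116 = 102000 d
Zone B: v = q/n = 0.001687/0.09 = 0.01875 m/d → t_B = 54.0/0.01875 = 2880 d
Total t = 102000 + 2880 = 104900 d
   = 104900 / 365 = 287 yr

287 years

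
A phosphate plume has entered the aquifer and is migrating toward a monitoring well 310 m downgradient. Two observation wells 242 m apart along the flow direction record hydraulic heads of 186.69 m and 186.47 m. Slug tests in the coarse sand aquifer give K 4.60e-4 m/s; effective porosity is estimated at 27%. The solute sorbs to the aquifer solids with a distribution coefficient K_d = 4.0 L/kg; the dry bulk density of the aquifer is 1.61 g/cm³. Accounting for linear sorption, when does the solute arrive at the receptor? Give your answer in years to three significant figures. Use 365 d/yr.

158 years

Hydraulic gradient i = (186.69 − 186.47) / 242 = 0.22 / 242 = 9.091e-4
K = 4.60e-4 m/s × 86400 s/d = 39.74 m/d
Specific discharge q = 39.74 × 9.091e-4 = 0.03613 m/d
Average linear velocity = 0.03613 / 0.27 = 0.1338 m/d
Retardation R = 1 + ρ_b·K_d/n = 1 + 1.61×4.0/0.27 = 24.85
Contaminant velocity v_c = v/R = 0.1338/24.85 = 0.005385 m/d
t = L/v_c = 310/0.005385 = 57570 d
   = 57570/365 = 158 yr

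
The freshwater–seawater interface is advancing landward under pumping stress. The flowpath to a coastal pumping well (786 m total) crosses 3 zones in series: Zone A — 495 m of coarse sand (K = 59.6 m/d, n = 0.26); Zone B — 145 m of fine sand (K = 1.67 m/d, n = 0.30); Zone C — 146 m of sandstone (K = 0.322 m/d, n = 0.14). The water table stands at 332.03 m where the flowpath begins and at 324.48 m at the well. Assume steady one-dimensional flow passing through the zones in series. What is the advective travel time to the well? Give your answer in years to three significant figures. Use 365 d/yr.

38.3 years

Total head drop ΔH = 332.03 − 324.48 = 7.55 m
Continuity: the same q passes through each zone, so ΔH = q·Σ(L_j/K_j) — the zones act as resistances in series.
Σ(L/K) = 495/59.6 + 145/1.67 + 146/0.322 = 8.305 + 86.83 + 453.4 = 548.5 d
q = ΔH / Σ(L/K) = 7.55 / 548.5 = 0.01376 m/d (same in every zone)
Zone A: v = q/n = 0.01376/0.26 = 0.05294 m/d → t_A = 495/0.05294 = 9351 d
Zone B: v = q/n = 0.01376/0.30 = 0.04588 m/d → t_B = 145/0.04588 = 3161 d
Zone C: v = q/n = 0.01376/0.14 = 0.09831 m/d → t_C = 146/0.09831 = 1485 d
Total t = 9351 + 3161 + 1485 = 14000 d
   = 14000 / 365 = 38.3 yr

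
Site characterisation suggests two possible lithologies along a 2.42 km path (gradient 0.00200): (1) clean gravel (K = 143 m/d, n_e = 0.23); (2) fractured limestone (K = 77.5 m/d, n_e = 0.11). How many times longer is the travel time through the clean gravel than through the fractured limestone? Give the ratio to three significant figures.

Unit 1 (clean gravel): v = 143×0.0020/0.23 = 1.243 m/d, t = 2420/1.243 = 1946 d
Unit 2 (fractured limestone): v = 77.5×0.0020/0.11 = 1.409 m/d, t = 2420/1.409 = 1717 d
t(clean gravel) / t(fractured limestone) = 1946/1717 = 1.13

1.13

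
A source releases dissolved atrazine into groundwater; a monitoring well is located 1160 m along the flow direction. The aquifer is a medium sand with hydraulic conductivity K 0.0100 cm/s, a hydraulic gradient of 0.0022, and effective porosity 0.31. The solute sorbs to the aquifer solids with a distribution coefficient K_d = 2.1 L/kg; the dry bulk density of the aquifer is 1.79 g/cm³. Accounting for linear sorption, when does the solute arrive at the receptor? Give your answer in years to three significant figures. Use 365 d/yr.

K = 0.0100 cm/s × 864 = 8.640 m/d
Darcy flux q = K·i = 8.640 × 0.0022 = 0.01901 m/d
Seepage velocity v = q / n = 0.01901 / 0.31 = 0.06132 m/d
Retardation R = 1 + ρ_b·K_d/n = 1 + 1.79×2.1/0.31 = 13.13
Contaminant velocity v_c = v/R = 0.06132/13.13 = 0.004671 m/d
t = L/v_c = 1160/0.004671 = 248300 d
   = 248300/365 = 680 yr

680 years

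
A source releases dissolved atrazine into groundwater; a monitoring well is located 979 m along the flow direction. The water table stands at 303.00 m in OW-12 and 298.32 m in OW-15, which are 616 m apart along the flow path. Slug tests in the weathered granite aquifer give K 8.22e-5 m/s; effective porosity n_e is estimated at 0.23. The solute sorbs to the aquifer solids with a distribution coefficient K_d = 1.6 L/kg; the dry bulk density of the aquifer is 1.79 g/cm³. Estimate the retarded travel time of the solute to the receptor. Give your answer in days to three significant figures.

Hydraulic gradient i = (303.00 − 298.32) / 616 = 4.68 / 616 = 0.007597
K = 8.22e-5 m/s × 86400 s/d = 7.102 m/d
q = Ki = 7.102 × 0.007597 = 0.05396 m/d
Average linear velocity = 0.05396 / 0.23 = 0.2346 m/d
Retardation R = 1 + ρ_b·K_d/n = 1 + 1.79×1.6/0.23 = 13.45
Contaminant velocity v_c = v/R = 0.2346/13.45 = 0.01744 m/d
t = L/v_c = 979/0.01744 = 56140 d

56100 days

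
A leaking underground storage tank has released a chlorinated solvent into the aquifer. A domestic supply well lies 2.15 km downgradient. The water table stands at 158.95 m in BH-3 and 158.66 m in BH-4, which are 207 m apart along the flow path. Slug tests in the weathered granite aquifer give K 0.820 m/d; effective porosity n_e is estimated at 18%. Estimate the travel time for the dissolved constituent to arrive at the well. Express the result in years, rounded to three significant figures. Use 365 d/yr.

923 years

Hydraulic gradient i = (158.95 − 158.66) / 207 = 0.29 / 207 = 0.001401
Darcy flux q = K·i = 0.820 × 0.001401 = 0.001149 m/d
Seepage velocity v = q / n = 0.001149 / 0.18 = 0.006382 m/d
L = 2.15 km = 2150 m
t = L / v = 2150 / 0.006382 = 336900 d
   = 336900 / 365 = 923 yr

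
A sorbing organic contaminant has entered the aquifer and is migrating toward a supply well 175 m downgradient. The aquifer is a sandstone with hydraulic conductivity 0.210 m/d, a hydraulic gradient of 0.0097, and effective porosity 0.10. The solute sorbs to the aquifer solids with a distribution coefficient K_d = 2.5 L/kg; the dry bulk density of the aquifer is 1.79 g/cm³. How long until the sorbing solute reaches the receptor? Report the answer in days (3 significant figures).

q = Ki = 0.210 × 0.0097 = 0.002037 m/d
Average linear velocity = 0.002037 / 0.10 = 0.02037 m/d
Retardation R = 1 + ρ_b·K_d/n = 1 + 1.79×2.5/0.10 = 45.75
Contaminant velocity v_c = v/R = 0.02037/45.75 = 4.452e-4 m/d
t = L/v_c = 175/4.452e-4 = 393000 d

393000 days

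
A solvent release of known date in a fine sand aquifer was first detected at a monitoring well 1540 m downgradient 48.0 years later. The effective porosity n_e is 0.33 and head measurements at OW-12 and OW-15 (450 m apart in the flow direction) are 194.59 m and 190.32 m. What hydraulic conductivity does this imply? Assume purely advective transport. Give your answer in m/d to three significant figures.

Hydraulic gradient i = (194.59 − 190.32) / 450 = 4.27 / 450 = 0.009489
t = 48.0 years = 17520 d
v = L / t = 1540 / 17520 = 0.08790 m/d
K = v · n / i = 0.08790 × 0.33 / 0.009489 = 3.06 m/d

3.06 m/d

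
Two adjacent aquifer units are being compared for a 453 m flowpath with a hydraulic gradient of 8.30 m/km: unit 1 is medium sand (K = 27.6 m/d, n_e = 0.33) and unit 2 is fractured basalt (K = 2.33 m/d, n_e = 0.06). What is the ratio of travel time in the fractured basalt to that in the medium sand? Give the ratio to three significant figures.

Unit 1 (medium sand): v = 27.6×0.0083/0.33 = 0.6942 m/d, t = 453/0.6942 = 652.6 d
Unit 2 (fractured basalt): v = 2.33×0.0083/0.06 = 0.3223 m/d, t = 453/0.3223 = 1405 d
t(fractured basalt) / t(medium sand) = 1405/652.6 = 2.15

2.15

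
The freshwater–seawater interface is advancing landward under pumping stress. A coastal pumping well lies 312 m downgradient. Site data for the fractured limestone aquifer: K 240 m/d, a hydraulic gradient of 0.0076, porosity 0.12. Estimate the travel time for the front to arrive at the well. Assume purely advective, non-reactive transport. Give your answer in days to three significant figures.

20.5 days

Specific discharge q = 240 × 0.0076 = 1.824 m/d
v_s = q/n_e = 1.824/0.12 = 15.20 m/d
t = L / v = 312 / 15.20 = 20.53 d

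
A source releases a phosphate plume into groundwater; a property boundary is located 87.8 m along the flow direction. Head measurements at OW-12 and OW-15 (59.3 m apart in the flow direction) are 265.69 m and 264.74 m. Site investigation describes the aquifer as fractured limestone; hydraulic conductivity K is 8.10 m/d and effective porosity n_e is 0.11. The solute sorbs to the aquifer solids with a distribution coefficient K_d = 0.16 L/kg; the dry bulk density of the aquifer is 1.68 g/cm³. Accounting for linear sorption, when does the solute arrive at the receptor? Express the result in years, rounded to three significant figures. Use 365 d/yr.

Hydraulic gradient i = (265.69 − 264.74) / 59.3 = 0.95 / 59.3 = 0.01602
Specific discharge q = 8.10 × 0.01602 = 0.1298 m/d
Seepage velocity v = q / n = 0.1298 / 0.11 = 1.180 m/d
Retardation R = 1 + ρ_b·K_d/n = 1 + 1.68×0.16/0.11 = 3.444
Contaminant velocity v_c = v/R = 1.180/3.444 = 0.3426 m/d
t = L/v_c = 87.8/0.3426 = 256.3 d
   = 256.3/365 = 0.702 yr

0.702 years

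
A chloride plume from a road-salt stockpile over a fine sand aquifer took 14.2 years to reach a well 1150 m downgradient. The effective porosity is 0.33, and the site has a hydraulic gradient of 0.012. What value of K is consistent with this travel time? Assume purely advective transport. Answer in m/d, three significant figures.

6.10 m/d

t = 14.2 years = 5183 d
v = L / t = 1150 / 5183 = 0.2219 m/d
K = v · n / i = 0.2219 × 0.33 / 0.012 = 6.10 m/d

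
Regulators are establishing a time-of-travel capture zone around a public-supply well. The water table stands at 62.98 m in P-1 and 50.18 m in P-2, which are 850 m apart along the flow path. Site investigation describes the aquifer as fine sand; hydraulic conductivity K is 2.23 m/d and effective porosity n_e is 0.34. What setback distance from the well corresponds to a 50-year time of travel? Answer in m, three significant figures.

1800 m

Hydraulic gradient i = (62.98 − 50.18) / 850 = 12.80 / 850 = 0.01506
Specific discharge q = 2.23 × 0.01506 = 0.03358 m/d
v_s = q/n_e = 0.03358/0.34 = 0.09877 m/d
T = 50 yr × 365 = 18250 d
L = v × T = 0.09877 × 18250 = 1803 m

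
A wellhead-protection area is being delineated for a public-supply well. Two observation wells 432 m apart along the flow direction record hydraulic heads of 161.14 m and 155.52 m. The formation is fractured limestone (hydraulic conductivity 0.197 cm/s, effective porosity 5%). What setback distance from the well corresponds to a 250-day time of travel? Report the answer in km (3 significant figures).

11.1 km

Hydraulic gradient i = (161.14 − 155.52) / 432 = 5.62 / 432 = 0.01301
K = 0.197 cm/s × 864 = 170.2 m/d
Darcy flux q = K·i = 170.2 × 0.01301 = 2.214 m/d
Seepage velocity v = q / n = 2.214 / 0.05 = 44.29 m/d
L = v × T = 44.29 × 250 = 11070 m
   = 11.1 km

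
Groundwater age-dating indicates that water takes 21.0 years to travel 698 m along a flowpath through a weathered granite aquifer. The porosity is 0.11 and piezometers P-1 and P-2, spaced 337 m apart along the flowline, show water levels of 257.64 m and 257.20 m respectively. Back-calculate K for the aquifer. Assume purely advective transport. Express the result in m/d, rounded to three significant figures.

Hydraulic gradient i = (257.64 − 257.20) / 337 = 0.44 / 337 = 0.001306
t = 21.0 years = 7665 d
v = L / t = 698 / 7665 = 0.09106 m/d
K = v · n / i = 0.09106 × 0.11 / 0.001306 = 7.67 m/d

7.67 m/d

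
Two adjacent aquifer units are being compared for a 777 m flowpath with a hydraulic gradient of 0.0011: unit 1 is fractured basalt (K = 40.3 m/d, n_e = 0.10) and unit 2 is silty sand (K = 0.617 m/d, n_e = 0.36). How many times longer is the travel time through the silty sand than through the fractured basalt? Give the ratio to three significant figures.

Unit 1 (fractured basalt): v = 40.3×0.0011/0.10 = 0.4433 m/d, t = 777/0.4433 = 1753 d
Unit 2 (silty sand): v = 0.617×0.0011/0.36 = 0.001885 m/d, t = 777/0.001885 = 412100 d
t(silty sand) / t(fractured basalt) = 412100/1753 = 235

235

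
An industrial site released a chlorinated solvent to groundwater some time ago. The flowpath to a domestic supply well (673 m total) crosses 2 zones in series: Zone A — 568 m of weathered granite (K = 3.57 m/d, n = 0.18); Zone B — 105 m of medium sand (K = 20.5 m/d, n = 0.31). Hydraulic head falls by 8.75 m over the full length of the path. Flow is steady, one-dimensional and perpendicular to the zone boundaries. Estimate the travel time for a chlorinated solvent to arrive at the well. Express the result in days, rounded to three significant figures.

Steady 1-D flow in series ⇒ the Darcy flux q is identical in every zone and the zone head losses add (resistances L/K in series).
Σ(L/K) = 568/3.57 + 105/20.5 = 159.1 + 5.122 = 164.2 d
q = ΔH / Σ(L/K) = 8.75 / 164.2 = 0.05328 m/d (same in every zone)
Zone A: v = q/n = 0.05328/0.18 = 0.2960 m/d → t_A = 568/0.2960 = 1919 d
Zone B: v = q/n = 0.05328/0.31 = 0.1719 m/d → t_B = 105/0.1719 = 610.9 d
Total t = 1919 + 610.9 = 2530 d

2530 days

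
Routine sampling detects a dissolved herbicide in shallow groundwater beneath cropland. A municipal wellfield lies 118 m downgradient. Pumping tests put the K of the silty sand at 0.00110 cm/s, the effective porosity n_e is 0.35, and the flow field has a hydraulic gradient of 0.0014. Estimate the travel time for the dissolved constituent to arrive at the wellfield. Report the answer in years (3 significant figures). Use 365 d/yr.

85.0 years

K = 0.00110 cm/s × 864 = 0.9504 m/d
Darcy flux q = K·i = 0.9504 × 0.0014 = 0.001331 m/d
Seepage velocity v = q / n = 0.001331 / 0.35 = 0.003802 m/d
t = L / v = 118 / 0.003802 = 31040 d
   = 31040 / 365 = 85.0 yr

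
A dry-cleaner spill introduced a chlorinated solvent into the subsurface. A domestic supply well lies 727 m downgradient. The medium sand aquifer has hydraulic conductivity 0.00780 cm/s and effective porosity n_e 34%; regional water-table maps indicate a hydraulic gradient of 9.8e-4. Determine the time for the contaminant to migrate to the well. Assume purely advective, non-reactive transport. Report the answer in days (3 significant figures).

K = 0.00780 cm/s × 864 = 6.739 m/d
Specific discharge q = 6.739 × 9.8e-4 = 0.006604 m/d
v = Ki/n = 6.739·9.8e-4/0.34 = 0.01942 m/d
t = L / v = 727 / 0.01942 = 37430 d

37400 days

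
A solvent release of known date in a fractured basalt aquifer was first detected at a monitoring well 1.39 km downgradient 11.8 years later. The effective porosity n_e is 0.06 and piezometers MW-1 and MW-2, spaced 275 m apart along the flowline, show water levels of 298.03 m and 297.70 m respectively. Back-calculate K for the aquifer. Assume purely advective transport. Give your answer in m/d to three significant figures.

16.1 m/d

Hydraulic gradient i = (298.03 − 297.70) / 275 = 0.33 / 275 = 0.001200
t = 11.8 years = 4307 d
L = 1.39 km = 1390 m
v = L / t = 1390 / 4307 = 0.3227 m/d
K = v · n / i = 0.3227 × 0.06 / 0.001200 = 16.1 m/d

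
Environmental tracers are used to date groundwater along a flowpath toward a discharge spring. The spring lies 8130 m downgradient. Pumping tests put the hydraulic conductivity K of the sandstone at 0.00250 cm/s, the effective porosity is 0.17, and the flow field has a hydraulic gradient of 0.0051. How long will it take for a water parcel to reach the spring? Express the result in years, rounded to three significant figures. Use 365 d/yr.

K = 0.00250 cm/s × 864 = 2.160 m/d
Specific discharge q = 2.160 × 0.0051 = 0.01102 m/d
v = Ki/n = 2.160·0.0051/0.17 = 0.06480 m/d
t = L / v = 8130 / 0.06480 = 125500 d
   = 125500 / 365 = 344 yr

344 years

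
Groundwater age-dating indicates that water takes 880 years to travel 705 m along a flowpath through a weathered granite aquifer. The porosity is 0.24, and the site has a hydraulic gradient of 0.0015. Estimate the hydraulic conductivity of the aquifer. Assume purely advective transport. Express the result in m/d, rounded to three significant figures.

t = 880 years = 321200 d
v = L / t = 705 / 321200 = 0.002195 m/d
K = v · n / i = 0.002195 × 0.24 / 0.0015 = 0.351 m/d

0.351 m/d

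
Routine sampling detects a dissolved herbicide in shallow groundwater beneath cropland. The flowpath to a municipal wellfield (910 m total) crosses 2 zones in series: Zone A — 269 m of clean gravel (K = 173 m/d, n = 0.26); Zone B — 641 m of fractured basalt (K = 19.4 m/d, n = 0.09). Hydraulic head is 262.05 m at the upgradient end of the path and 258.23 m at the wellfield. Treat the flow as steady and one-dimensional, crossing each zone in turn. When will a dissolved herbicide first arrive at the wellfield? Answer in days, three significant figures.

1160 days

Total head drop ΔH = 262.05 − 258.23 = 3.82 m
Continuity: the same q passes through each zone, so ΔH = q·Σ(L_j/K_j) — the zones act as resistances in series.
Σ(L/K) = 269/173 + 641/19.4 = 1.555 + 33.04 = 34.60 d
q = ΔH / Σ(L/K) = 3.82 / 34.60 = 0.1104 m/d (same in every zone)
Zone A: v = q/n = 0.1104/0.26 = 0.4247 m/d → t_A = 269/0.4247 = 633.4 d
Zone B: v = q/n = 0.1104/0.09 = 1.227 m/d → t_B = 641/1.227 = 522.5 d
Total t = 633.4 + 522.5 = 1156 d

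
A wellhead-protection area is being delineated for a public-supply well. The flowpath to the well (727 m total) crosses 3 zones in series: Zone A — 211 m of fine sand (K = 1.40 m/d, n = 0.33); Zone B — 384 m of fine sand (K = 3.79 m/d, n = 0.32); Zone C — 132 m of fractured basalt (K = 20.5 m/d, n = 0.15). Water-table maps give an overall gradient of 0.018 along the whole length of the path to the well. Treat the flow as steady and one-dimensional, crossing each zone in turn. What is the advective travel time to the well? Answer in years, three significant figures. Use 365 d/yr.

11.5 years

Steady 1-D flow in series ⇒ the Darcy flux q is identical in every zone and the zone head losses add (resistances L/K in series).
Σ(L/K) = 211/1.40 + 384/3.79 + 132/20.5 = 150.7 + 101.3 + 6.439 = 258.5 d
K_eq = L_total / Σ(L/K) = 727 / 258.5 = 2.813 m/d
q = K_eq · i = 2.813 × 0.018 = 0.05063 m/d (same in every zone)
Zone A: v = q/n = 0.05063/0.33 = 0.1534 m/d → t_A = 211/0.1534 = 1375 d
Zone B: v = q/n = 0.05063/0.32 = 0.1582 m/d → t_B = 384/0.1582 = 2427 d
Zone C: v = q/n = 0.05063/0.15 = 0.3375 m/d → t_C = 132/0.3375 = 391.1 d
Total t = 1375 + 2427 + 391.1 = 4194 d
   = 4194 / 365 = 11.5 yr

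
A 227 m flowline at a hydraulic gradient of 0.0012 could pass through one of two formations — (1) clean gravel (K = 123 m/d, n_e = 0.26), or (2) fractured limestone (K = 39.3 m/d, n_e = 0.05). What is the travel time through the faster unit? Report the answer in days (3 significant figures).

241 days

Unit 1 (clean gravel): v = 123×0.0012/0.26 = 0.5677 m/d, t = 227/0.5677 = 399.9 d
Unit 2 (fractured limestone): v = 39.3×0.0012/0.05 = 0.9432 m/d, t = 227/0.9432 = 240.7 d
Faster unit: t = 241 d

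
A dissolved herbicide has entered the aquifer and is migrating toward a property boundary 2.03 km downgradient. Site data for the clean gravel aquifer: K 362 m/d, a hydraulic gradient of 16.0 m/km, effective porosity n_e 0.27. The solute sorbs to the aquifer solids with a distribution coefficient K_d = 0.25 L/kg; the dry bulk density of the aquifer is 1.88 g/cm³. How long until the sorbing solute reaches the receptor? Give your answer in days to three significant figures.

q = Ki = 362 × 0.016 = 5.792 m/d
Average linear velocity = 5.792 / 0.27 = 21.45 m/d
Retardation R = 1 + ρ_b·K_d/n = 1 + 1.88×0.25/0.27 = 2.741
Contaminant velocity v_c = v/R = 21.45/2.741 = 7.827 m/d
L = 2.03 km = 2030 m
t = L/v_c = 2030/7.827 = 259.4 d

259 days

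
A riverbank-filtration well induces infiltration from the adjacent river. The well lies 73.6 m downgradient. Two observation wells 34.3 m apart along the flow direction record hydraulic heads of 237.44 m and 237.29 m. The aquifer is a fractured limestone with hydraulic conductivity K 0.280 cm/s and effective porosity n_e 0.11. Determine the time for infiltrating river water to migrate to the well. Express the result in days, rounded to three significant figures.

Hydraulic gradient i = (237.44 − 237.29) / 34.3 = 0.15 / 34.3 = 0.004373
K = 0.280 cm/s × 864 = 241.9 m/d
q = Ki = 241.9 × 0.004373 = 1.058 m/d
Seepage velocity v = q / n = 1.058 / 0.11 = 9.618 m/d
t = L / v = 73.6 / 9.618 = 7.652 d

7.65 days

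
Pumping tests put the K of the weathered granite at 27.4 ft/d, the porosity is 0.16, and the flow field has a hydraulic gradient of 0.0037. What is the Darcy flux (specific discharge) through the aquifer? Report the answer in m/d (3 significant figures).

K = 27.4 ft/d × 0.3048 = 8.352 m/d
q = Ki = 8.352 × 0.0037 = 0.03090 m/d

0.0309 m/d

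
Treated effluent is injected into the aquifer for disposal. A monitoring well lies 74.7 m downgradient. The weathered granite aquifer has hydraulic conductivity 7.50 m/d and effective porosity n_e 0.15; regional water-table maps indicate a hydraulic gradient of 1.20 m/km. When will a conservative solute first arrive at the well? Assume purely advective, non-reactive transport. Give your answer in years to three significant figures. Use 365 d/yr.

3.41 years

Specific discharge q = 7.50 × 0.0012 = 0.009000 m/d
v_s = q/n_e = 0.009000/0.15 = 0.06000 m/d
t = L / v = 74.7 / 0.06000 = 1245 d
   = 1245 / 365 = 3.41 yr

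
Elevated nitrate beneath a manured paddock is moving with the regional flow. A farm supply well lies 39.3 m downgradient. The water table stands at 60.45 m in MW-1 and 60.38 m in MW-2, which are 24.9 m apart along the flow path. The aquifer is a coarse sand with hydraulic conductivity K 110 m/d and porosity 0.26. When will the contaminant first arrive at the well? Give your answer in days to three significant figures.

Hydraulic gradient i = (60.45 − 60.38) / 24.9 = 0.07 / 24.9 = 0.002811
Darcy flux q = K·i = 110 × 0.002811 = 0.3092 m/d
v_s = q/n_e = 0.3092/0.26 = 1.189 m/d
t = L / v = 39.3 / 1.189 = 33.04 d

33.0 days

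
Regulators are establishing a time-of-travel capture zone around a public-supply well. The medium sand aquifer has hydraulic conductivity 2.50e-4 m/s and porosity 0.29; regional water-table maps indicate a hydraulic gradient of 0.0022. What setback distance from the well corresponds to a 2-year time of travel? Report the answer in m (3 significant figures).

K = 2.50e-4 m/s × 86400 s/d = 21.60 m/d
Darcy flux q = K·i = 21.60 × 0.0022 = 0.04752 m/d
v_s = q/n_e = 0.04752/0.29 = 0.1639 m/d
T = 2 yr × 365 = 730 d
L = v × T = 0.1639 × 730 = 119.6 m

120 m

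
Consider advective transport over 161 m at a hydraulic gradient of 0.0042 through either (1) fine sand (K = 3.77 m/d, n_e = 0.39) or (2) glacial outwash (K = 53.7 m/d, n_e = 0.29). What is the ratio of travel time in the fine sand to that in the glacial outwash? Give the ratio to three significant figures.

19.2

Unit 1 (fine sand): v = 3.77×0.0042/0.39 = 0.04060 m/d, t = 161/0.04060 = 3966 d
Unit 2 (glacial outwash): v = 53.7×0.0042/0.29 = 0.7777 m/d, t = 161/0.7777 = 207.0 d
t(fine sand) / t(glacial outwash) = 3966/207.0 = 19.2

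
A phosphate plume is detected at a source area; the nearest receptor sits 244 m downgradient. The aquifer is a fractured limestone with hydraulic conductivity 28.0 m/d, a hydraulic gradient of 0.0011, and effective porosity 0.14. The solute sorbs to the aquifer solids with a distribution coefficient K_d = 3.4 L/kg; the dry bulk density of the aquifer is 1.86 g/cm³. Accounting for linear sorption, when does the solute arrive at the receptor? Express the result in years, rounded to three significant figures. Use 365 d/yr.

140 years

Darcy flux q = K·i = 28.0 × 0.0011 = 0.03080 m/d
Average linear velocity = 0.03080 / 0.14 = 0.2200 m/d
Retardation R = 1 + ρ_b·K_d/n = 1 + 1.86×3.4/0.14 = 46.17
Contaminant velocity v_c = v/R = 0.2200/46.17 = 0.004765 m/d
t = L/v_c = 244/0.004765 = 51210 d
   = 51210/365 = 140 yr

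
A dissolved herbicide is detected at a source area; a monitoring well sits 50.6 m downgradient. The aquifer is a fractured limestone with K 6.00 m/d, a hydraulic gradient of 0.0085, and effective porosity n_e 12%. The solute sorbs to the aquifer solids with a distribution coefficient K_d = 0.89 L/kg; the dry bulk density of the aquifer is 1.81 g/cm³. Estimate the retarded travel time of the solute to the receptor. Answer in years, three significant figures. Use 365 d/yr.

Darcy flux q = K·i = 6.00 × 0.0085 = 0.05100 m/d
v = Ki/n = 6.00·0.0085/0.12 = 0.4250 m/d
Retardation R = 1 + ρ_b·K_d/n = 1 + 1.81×0.89/0.12 = 14.42
Contaminant velocity v_c = v/R = 0.4250/14.42 = 0.02946 m/d
t = L/v_c = 50.6/0.02946 = 1717 d
   = 1717/365 = 4.70 yr

4.70 years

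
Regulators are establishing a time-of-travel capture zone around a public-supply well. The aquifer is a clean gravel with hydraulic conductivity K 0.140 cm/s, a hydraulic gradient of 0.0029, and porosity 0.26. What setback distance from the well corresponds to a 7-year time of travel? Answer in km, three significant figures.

3.45 km

K = 0.140 cm/s × 864 = 121.0 m/d
Specific discharge q = 121.0 × 0.0029 = 0.3508 m/d
v_s = q/n_e = 0.3508/0.26 = 1.349 m/d
T = 7 yr × 365 = 2555 d
L = v × T = 1.349 × 2555 = 3447 m
   = 3.45 km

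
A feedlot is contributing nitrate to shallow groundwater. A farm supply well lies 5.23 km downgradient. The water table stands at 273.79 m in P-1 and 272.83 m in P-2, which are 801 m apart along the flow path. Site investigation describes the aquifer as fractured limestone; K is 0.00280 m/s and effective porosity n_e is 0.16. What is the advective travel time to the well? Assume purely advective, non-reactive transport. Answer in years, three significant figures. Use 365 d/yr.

Hydraulic gradient i = (273.79 − 272.83) / 801 = 0.96 / 801 = 0.001199
K = 0.00280 m/s × 86400 s/d = 241.9 m/d
Specific discharge q = 241.9 × 0.001199 = 0.2899 m/d
Average linear velocity = 0.2899 / 0.16 = 1.812 m/d
L = 5.23 km = 5230 m
t = L / v = 5230 / 1.812 = 2886 d
   = 2886 / 365 = 7.91 yr

7.91 years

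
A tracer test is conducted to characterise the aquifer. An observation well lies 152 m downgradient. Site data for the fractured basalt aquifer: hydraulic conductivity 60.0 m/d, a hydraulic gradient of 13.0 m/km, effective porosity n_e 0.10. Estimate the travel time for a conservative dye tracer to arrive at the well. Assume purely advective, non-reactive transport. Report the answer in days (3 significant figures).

19.5 days

Darcy flux q = K·i = 60.0 × 0.013 = 0.7800 m/d
Seepage velocity v = q / n = 0.7800 / 0.10 = 7.800 m/d
t = L / v = 152 / 7.800 = 19.49 d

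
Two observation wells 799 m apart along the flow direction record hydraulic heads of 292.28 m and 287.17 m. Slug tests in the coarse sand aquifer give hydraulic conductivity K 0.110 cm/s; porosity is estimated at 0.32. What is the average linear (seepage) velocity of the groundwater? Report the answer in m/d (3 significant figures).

Hydraulic gradient i = (292.28 − 287.17) / 799 = 5.11 / 799 = 0.006395
K = 0.110 cm/s × 864 = 95.04 m/d
Darcy flux q = K·i = 95.04 × 0.006395 = 0.6078 m/d
v_s = q/n_e = 0.6078/0.32 = 1.899 m/d

1.90 m/d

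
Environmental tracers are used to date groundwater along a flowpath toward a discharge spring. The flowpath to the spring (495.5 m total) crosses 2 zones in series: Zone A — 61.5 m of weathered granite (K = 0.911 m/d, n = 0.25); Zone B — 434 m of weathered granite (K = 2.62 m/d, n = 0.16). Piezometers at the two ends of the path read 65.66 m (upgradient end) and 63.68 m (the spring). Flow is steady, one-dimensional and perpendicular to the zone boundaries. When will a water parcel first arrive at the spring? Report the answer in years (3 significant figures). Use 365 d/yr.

27.4 years

Total head drop ΔH = 65.66 − 63.68 = 1.98 m
Steady 1-D flow in series ⇒ the Darcy flux q is identical in every zone and the zone head losses add (resistances L/K in series).
Σ(L/K) = 61.5/0.911 + 434/2.62 = 67.51 + 165.6 = 233.2 d
q = ΔH / Σ(L/K) = 1.98 / 233.2 = 0.008492 m/d (same in every zone)
Zone A: v = q/n = 0.008492/0.25 = 0.03397 m/d → t_A = 61.5/0.03397 = 1811 d
Zone B: v = q/n = 0.008492/0.16 = 0.05308 m/d → t_B = 434/0.05308 = 8177 d
Total t = 1811 + 8177 = 9987 d
   = 9987 / 365 = 27.4 yr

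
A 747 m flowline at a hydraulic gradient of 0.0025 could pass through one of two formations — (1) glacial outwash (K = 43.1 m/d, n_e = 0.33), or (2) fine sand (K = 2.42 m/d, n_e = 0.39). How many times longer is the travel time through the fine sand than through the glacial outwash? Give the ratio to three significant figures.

Unit 1 (glacial outwash): v = 43.1×0.0025/0.33 = 0.3265 m/d, t = 747/0.3265 = 2288 d
Unit 2 (fine sand): v = 2.42×0.0025/0.39 = 0.01551 m/d, t = 747/0.01551 = 48150 d
t(fine sand) / t(glacial outwash) = 48150/2288 = 21.0

21.0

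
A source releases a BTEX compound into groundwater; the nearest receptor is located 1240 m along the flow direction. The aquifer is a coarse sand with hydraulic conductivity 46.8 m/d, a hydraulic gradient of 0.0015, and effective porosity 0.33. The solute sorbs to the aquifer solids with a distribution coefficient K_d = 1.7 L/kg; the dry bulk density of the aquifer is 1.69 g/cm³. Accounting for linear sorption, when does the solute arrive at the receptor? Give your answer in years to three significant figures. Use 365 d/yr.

Specific discharge q = 46.8 × 0.0015 = 0.07020 m/d
v = Ki/n = 46.8·0.0015/0.33 = 0.2127 m/d
Retardation R = 1 + ρ_b·K_d/n = 1 + 1.69×1.7/0.33 = 9.706
Contaminant velocity v_c = v/R = 0.2127/9.706 = 0.02192 m/d
t = L/v_c = 1240/0.02192 = 56580 d
   = 56580/365 = 155 yr

155 years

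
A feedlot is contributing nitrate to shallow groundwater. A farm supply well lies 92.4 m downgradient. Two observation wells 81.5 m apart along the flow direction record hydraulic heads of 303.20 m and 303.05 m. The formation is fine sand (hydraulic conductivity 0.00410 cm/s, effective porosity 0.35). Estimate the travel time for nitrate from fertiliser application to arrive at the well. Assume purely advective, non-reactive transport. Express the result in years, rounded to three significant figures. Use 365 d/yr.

13.6 years

Hydraulic gradient i = (303.20 − 303.05) / 81.5 = 0.15 / 81.5 = 0.001840
K = 0.00410 cm/s × 864 = 3.542 m/d
q = Ki = 3.542 × 0.001840 = 0.006520 m/d
Seepage velocity v = q / n = 0.006520 / 0.35 = 0.01863 m/d
t = L / v = 92.4 / 0.01863 = 4960 d
   = 4960 / 365 = 13.6 yr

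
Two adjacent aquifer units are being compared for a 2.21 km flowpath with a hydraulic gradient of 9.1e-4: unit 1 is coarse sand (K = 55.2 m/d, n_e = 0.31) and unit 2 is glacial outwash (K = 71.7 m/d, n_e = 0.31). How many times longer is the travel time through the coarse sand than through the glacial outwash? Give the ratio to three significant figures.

1.30

Unit 1 (coarse sand): v = 55.2×9.1e-4/0.31 = 0.1620 m/d, t = 2210/0.1620 = 13640 d
Unit 2 (glacial outwash): v = 71.7×9.1e-4/0.31 = 0.2105 m/d, t = 2210/0.2105 = 10500 d
t(coarse sand) / t(glacial outwash) = 13640/10500 = 1.30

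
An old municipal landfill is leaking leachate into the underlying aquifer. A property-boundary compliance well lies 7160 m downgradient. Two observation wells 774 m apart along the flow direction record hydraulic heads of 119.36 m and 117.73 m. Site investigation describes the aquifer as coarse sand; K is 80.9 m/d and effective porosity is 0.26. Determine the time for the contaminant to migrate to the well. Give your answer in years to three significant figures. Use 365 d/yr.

Hydraulic gradient i = (119.36 − 117.73) / 774 = 1.63 / 774 = 0.002106
q = Ki = 80.9 × 0.002106 = 0.1704 m/d
v_s = q/n_e = 0.1704/0.26 = 0.6553 m/d
t = L / v = 7160 / 0.6553 = 10930 d
   = 10930 / 365 = 29.9 yr

29.9 years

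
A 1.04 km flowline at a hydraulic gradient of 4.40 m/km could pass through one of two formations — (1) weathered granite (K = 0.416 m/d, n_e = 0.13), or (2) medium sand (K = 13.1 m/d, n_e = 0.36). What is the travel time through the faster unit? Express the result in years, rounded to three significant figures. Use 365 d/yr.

17.8 years

Unit 1 (weathered granite): v = 0.416×0.0044/0.13 = 0.01408 m/d, t = 1040/0.01408 = 73860 d
Unit 2 (medium sand): v = 13.1×0.0044/0.36 = 0.1601 m/d, t = 1040/0.1601 = 6495 d
Faster: 6495 d / 365 = 17.8 yr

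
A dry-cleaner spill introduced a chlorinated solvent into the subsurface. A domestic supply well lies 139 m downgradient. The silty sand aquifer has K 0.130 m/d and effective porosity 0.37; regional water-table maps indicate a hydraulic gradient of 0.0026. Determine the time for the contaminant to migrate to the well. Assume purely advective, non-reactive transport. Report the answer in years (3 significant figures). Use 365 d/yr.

Darcy flux q = K·i = 0.130 × 0.0026 = 3.380e-4 m/d
Seepage velocity v = q / n = 3.380e-4 / 0.37 = 9.135e-4 m/d
t = L / v = 139 / 9.135e-4 = 152200 d
   = 152200 / 365 = 417 yr

417 years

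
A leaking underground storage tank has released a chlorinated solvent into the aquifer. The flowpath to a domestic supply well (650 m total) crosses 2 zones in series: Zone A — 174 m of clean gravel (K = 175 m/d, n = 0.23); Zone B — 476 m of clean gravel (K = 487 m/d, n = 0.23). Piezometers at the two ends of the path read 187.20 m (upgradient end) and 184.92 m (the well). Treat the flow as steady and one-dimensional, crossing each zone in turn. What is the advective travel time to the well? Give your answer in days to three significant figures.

Total head drop ΔH = 187.20 − 184.92 = 2.28 m
Steady 1-D flow in series ⇒ the Darcy flux q is identical in every zone and the zone head losses add (resistances L/K in series).
Σ(L/K) = 174/175 + 476/487 = 0.9943 + 0.9774 = 1.972 d
q = ΔH / Σ(L/K) = 2.28 / 1.972 = 1.156 m/d (same in every zone)
Zone A: v = q/n = 1.156/0.23 = 5.028 m/d → t_A = 174/5.028 = 34.61 d
Zone B: v = q/n = 1.156/0.23 = 5.028 m/d → t_B = 476/5.028 = 94.68 d
Total t = 34.61 + 94.68 = 129.3 d

129 days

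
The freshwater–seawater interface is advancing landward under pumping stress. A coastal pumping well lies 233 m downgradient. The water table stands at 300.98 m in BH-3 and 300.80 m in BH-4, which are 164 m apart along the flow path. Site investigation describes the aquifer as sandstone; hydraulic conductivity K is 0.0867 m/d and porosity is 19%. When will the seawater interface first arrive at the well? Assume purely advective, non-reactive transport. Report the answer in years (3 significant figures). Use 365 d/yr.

1270 years

Hydraulic gradient i = (300.98 − 300.80) / 164 = 0.18 / 164 = 0.001098
Darcy flux q = K·i = 0.0867 × 0.001098 = 9.516e-5 m/d
Seepage velocity v = q / n = 9.516e-5 / 0.19 = 5.008e-4 m/d
t = L / v = 233 / 5.008e-4 = 465200 d
   = 465200 / 365 = 1270 yr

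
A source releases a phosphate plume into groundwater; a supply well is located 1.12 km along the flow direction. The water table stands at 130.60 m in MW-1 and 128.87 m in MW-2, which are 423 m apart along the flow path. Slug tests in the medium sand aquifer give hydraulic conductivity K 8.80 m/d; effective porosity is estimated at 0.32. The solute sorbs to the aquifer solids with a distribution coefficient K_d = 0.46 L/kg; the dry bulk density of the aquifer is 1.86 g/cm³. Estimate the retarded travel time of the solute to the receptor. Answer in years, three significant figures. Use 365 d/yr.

100 years

Hydraulic gradient i = (130.60 − 128.87) / 423 = 1.73 / 423 = 0.004090
q = Ki = 8.80 × 0.004090 = 0.03599 m/d
v_s = q/n_e = 0.03599/0.32 = 0.1125 m/d
Retardation R = 1 + ρ_b·K_d/n = 1 + 1.86×0.46/0.32 = 3.674
Contaminant velocity v_c = v/R = 0.1125/3.674 = 0.03061 m/d
L = 1.12 km = 1120 m
t = L/v_c = 1120/0.03061 = 36580 d
   = 36580/365 = 100 yr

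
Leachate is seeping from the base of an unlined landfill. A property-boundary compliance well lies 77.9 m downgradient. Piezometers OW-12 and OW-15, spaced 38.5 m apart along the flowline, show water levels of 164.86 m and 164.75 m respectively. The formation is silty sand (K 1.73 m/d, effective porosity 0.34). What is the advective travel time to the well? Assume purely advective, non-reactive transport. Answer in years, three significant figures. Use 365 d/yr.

14.7 years

Hydraulic gradient i = (164.86 − 164.75) / 38.5 = 0.11 / 38.5 = 0.002857
Specific discharge q = 1.73 × 0.002857 = 0.004943 m/d
Average linear velocity = 0.004943 / 0.34 = 0.01454 m/d
t = L / v = 77.9 / 0.01454 = 5358 d
   = 5358 / 365 = 14.7 yr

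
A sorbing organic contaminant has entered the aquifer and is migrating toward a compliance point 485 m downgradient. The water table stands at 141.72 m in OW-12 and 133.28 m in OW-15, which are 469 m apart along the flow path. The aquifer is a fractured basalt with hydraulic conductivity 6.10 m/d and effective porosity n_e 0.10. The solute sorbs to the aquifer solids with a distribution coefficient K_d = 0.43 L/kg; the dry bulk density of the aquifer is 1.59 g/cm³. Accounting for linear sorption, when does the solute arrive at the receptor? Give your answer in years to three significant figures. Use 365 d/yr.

Hydraulic gradient i = (141.72 − 133.28) / 469 = 8.44 / 469 = 0.01800
Darcy flux q = K·i = 6.10 × 0.01800 = 0.1098 m/d
v_s = q/n_e = 0.1098/0.10 = 1.098 m/d
Retardation R = 1 + ρ_b·K_d/n = 1 + 1.59×0.43/0.10 = 7.837
Contaminant velocity v_c = v/R = 1.098/7.837 = 0.1401 m/d
t = L/v_c = 485/0.1401 = 3463 d
   = 3463/365 = 9.49 yr

9.49 years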